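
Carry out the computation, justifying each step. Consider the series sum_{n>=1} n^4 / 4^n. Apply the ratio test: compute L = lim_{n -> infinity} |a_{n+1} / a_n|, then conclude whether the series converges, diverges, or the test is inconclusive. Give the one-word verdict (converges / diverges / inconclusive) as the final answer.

Let a_n denote the general term. Form the ratio a_{n+1}/a_n and simplify:
a_{n+1}/a_n = (n + 1)^4/(4*n^4)
Take the limit as n -> infinity: L = 1/4.
Since L = 1/4 < 1, the ratio test implies the series converges.

converges


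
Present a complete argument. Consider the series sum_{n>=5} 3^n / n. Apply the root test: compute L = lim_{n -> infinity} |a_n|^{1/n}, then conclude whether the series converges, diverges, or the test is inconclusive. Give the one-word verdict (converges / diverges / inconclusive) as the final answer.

Let a_n denote the general term. Form |a_n|^(1/n) and simplify:
|a_n|^(1/n) = 3/n^(1/n)
Take the limit as n -> infinity: L = 3.
Since L = 3 > 1, the root test implies divergence.

diverges


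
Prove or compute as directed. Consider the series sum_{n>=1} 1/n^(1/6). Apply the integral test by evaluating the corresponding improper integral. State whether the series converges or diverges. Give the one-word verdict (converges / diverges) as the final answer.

Let f(x) = x^(-1/6). Then f is positive, continuous, and decreasing on [1, infinity), so the integral test applies.
Compute the improper integral int_{1}^infinity f(x) dx:
  antiderivative F(x) = 6*x^(5/6)/5.
  As x -> infinity, F(x) -> infinity (since p = 1/6 < 1).
  So the integral diverges. By the integral test, the series diverges.

diverges


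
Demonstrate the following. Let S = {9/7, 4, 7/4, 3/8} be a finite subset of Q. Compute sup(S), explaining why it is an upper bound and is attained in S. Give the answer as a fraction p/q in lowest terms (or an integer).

S is finite, so sup(S) = max(S).
Sorted decreasing:
4, 7/4, 9/7, 3/8
The extremum is 4.
For every x in S, x <= 4. And 4 is in S, so it is attained.
Therefore sup(S) = 4.

4


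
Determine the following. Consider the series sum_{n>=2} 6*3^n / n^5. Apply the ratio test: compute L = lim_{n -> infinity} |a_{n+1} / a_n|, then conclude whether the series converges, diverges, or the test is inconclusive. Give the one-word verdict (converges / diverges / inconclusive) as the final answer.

Let a_n denote the general term. Form the ratio a_{n+1}/a_n and simplify:
a_{n+1}/a_n = 3*n^5/(n + 1)^5
Take the limit as n -> infinity: L = 3.
Since L = 3 > 1 (or L = infinity), the ratio test implies the series diverges.

diverges


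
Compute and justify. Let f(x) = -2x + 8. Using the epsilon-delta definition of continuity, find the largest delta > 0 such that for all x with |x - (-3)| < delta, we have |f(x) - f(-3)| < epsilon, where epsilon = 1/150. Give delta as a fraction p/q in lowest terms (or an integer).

We compute f(-3) = -2*(-3) + 8 = 14.
|f(x) - f(-3)| = |-2x + 8 - (14)| = |-2(x - (-3))| = 2|x - (-3)|.
We need 2|x - (-3)| < 1/150, i.e. |x - (-3)| < 1/150 / 2 = 1/300.
So any delta <= 1/300 works. Conversely, if delta > 1/300, then x = -3 + 1/300 satisfies |x - (-3)| = 1/300 < delta but |f(x) - f(-3)| = 2 * 1/300 = 1/150, which is not < 1/150; so no larger delta works.
Hence the largest such delta is 1/300.

1/300


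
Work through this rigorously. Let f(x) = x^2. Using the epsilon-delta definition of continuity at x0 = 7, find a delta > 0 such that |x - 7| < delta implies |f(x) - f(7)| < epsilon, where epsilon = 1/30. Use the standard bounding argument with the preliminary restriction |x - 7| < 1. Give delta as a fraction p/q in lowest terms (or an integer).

Factor: |x^2 - (7)^2| = |x - 7| * |x + 7|.
Impose |x - 7| < 1 first. Then |x + 7| = |(x - 7) + 2*(7)| <= |x - 7| + 2*|7| < 1 + 14 = 15.
So |x^2 - (7)^2| < delta * 15.
We need delta * 15 <= 1/30, i.e. delta <= 1/30/15 = 1/450.
Since 1/450 < 1, this is tighter than 1; take delta = 1/450.
So delta = 1/450 works.

1/450


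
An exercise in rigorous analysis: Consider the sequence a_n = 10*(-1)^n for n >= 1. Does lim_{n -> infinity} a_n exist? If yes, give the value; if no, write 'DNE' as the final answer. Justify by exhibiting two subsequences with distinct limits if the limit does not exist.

Examine the behaviour of a_n along subsequences.
Even-n subsequence a_{2k} = 10 -> 10. Odd-n subsequence a_{2k+1} = -10 -> -10.
Since these two subsequential limits are 10 and -10, distinct, the full sequence cannot converge (a convergent sequence has all subsequences tending to the same limit). So lim a_n does not exist.

DNE


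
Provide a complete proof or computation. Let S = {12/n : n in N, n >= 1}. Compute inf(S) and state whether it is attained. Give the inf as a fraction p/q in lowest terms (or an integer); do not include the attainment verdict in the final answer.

Analysis:
- Values: 12, 6, 4, 3, ... strictly decreasing.
- The maximum is 12 (n=1); sup = 12 (attained).
- The set is bounded below by 0; 12/n -> 0 so 0 is the greatest lower bound.
- 0 is not in the set, so inf = 0 is not attained.
Conclusion: inf(S) = 0, not attained in S.

0


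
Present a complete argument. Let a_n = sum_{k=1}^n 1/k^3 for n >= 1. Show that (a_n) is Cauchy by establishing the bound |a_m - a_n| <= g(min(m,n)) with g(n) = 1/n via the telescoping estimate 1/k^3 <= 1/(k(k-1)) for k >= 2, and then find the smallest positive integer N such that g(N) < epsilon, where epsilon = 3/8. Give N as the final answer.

For m > n >= 1: |a_m - a_n| = sum_{k=n+1}^m 1/k^3.
Use 1/k^3 <= 1/(k(k-1)) = 1/(k-1) - 1/k for k >= 2 (which holds since k^3 >= k^2 >= k(k-1) for k >= 2):
sum_{k=n+1}^m 1/k^3 <= sum_{k=n+1}^m (1/(k-1) - 1/k) = 1/n - 1/m <= 1/n.
By symmetry the same bound holds with n,m swapped, so |a_m - a_n| <= 1/min(m,n) = g(min(m,n)). Since g(n) -> 0, (a_n) is Cauchy.
Now solve g(N) < 3/8: 1/N < 3/8 <=> N > 1/(3/8) = 8/3.
The smallest integer strictly greater than 8/3 is N = 3.
Check: g(3) = 1/3 < 3/8; g(2) = 1/2 >= 3/8. So N = 3.

3


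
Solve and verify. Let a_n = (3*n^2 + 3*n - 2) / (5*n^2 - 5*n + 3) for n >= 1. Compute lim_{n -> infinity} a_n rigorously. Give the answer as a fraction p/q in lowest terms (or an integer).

Divide numerator and denominator by n^2, the highest power:
numerator / n^2 = 3 + 3/n - 2/n^2
denominator / n^2 = 5 - 5/n + 3/n^2
As n -> infinity, all terms of the form c/n^k (k >= 1) tend to 0.
So numerator / n^2 -> 3 and denominator / n^2 -> 5.
Therefore lim a_n = 3/5.

3/5


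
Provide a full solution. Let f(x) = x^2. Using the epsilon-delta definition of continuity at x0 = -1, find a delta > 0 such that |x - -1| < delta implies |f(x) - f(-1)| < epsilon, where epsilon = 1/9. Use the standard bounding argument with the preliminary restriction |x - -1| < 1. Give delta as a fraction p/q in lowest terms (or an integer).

Factor: |x^2 - (-1)^2| = |x - -1| * |x + -1|.
Impose |x - -1| < 1 first. Then |x + -1| = |(x - -1) + 2*(-1)| <= |x - -1| + 2*|-1| < 1 + 2 = 3.
So |x^2 - (-1)^2| < delta * 3.
We need delta * 3 <= 1/9, i.e. delta <= 1/9/3 = 1/27.
Since 1/27 < 1, this is tighter than 1; take delta = 1/27.
So delta = 1/27 works.

1/27


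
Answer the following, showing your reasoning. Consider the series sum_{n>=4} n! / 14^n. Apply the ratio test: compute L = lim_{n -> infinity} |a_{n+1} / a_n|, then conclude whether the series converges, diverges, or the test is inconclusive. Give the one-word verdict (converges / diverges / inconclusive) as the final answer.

Let a_n denote the general term. Form the ratio a_{n+1}/a_n and simplify:
a_{n+1}/a_n = n/14 + 1/14
Take the limit as n -> infinity: L = infinity.
Since L = infinity > 1 (or L = infinity), the ratio test implies the series diverges.

diverges


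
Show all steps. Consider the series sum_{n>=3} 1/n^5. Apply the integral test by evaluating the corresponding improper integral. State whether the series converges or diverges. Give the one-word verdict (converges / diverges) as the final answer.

Let f(x) = x^(-5). Then f is positive, continuous, and decreasing on [3, infinity), so the integral test applies.
Compute the improper integral int_{3}^infinity f(x) dx:
  antiderivative F(x) = -1/(4*x^4).
  As x -> infinity, F(x) -> 0 (since p = 5 > 1).
  So int = F(infinity) - F(3) = 0 - (-1/324) = 1/324.
  Finite, so by the integral test, the series converges.

converges


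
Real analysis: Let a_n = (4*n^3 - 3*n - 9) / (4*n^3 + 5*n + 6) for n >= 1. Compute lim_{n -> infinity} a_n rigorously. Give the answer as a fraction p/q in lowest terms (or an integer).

Divide numerator and denominator by n^3, the highest power:
numerator / n^3 = 4 - 3/n^2 - 9/n^3
denominator / n^3 = 4 + 5/n^2 + 6/n^3
As n -> infinity, all terms of the form c/n^k (k >= 1) tend to 0.
So numerator / n^3 -> 4 and denominator / n^3 -> 4.
Therefore lim a_n = 1.

1


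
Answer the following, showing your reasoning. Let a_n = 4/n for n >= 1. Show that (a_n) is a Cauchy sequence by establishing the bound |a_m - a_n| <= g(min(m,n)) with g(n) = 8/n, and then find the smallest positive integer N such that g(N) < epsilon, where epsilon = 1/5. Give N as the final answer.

For any m, n >= 1, by the triangle inequality:
|a_m - a_n| = |4/m - 4/n| <= 4*1/m + 4*1/n <= 8/min(m,n).
So g(n) = 8/n bounds the Cauchy difference. Since g(n) -> 0, (a_n) is Cauchy.
Now solve g(N) < 1/5: 8/N < 1/5 <=> N > 8 / (1/5) = 40.
The smallest integer strictly greater than 40 is N = 41.
Check: g(41) = 8/41 = 8/41 < 1/5; g(40) = 1/5 >= 1/5. So N = 41.

41


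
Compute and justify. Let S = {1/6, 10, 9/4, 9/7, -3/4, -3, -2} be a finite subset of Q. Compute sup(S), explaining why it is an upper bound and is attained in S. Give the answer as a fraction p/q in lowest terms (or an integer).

S is finite, so sup(S) = max(S).
Sorted decreasing:
10, 9/4, 9/7, 1/6, -3/4, -2, -3
The extremum is 10.
For every x in S, x <= 10. And 10 is in S, so it is attained.
Therefore sup(S) = 10.

10


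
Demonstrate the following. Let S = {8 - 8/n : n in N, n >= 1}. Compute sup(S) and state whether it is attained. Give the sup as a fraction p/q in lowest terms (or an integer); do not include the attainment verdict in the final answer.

Analysis:
- Values: 0, 4, 16/3, 6, ... strictly increasing.
- Minimum is 0 (n=1); inf = 0 (attained).
- 8 - 8/n -> 8 from below; sup = 8, not attained.
Conclusion: sup(S) = 8, not attained in S.

8


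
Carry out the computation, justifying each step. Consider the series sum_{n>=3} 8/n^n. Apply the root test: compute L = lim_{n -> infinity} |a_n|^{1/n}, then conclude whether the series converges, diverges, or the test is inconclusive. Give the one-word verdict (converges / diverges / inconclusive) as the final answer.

Let a_n denote the general term. Form |a_n|^(1/n) and simplify:
|a_n|^(1/n) = 2^(3/n)/n
Take the limit as n -> infinity: L = 0.
Since L = 0 < 1, the root test implies convergence.

converges


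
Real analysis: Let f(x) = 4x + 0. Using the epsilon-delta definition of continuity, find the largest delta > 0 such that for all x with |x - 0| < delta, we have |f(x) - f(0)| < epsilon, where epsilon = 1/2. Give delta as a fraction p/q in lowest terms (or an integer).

We compute f(0) = 4*(0) + 0 = 0.
|f(x) - f(0)| = |4x + 0 - (0)| = |4(x - 0)| = 4|x - 0|.
We need 4|x - 0| < 1/2, i.e. |x - 0| < 1/2 / 4 = 1/8.
So any delta <= 1/8 works. Conversely, if delta > 1/8, then x = 0 + 1/8 satisfies |x - 0| = 1/8 < delta but |f(x) - f(0)| = 4 * 1/8 = 1/2, which is not < 1/2; so no larger delta works.
Hence the largest such delta is 1/8.

1/8


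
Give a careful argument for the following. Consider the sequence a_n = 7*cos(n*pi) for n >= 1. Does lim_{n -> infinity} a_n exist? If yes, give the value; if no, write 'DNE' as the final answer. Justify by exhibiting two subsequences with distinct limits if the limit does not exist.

Examine the behaviour of a_n along subsequences.
cos(n*pi) = (-1)^n, so a_n = 7*(-1)^n. a_{2k} = 7 -> 7. a_{2k+1} = -7 -> -7.
Since these two subsequential limits are 7 and -7, distinct, the full sequence cannot converge (a convergent sequence has all subsequences tending to the same limit). So lim a_n does not exist.

DNE


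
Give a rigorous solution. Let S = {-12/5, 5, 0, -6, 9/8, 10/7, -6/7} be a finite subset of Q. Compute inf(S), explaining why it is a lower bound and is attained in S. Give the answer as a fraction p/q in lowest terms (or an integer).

S is finite, so inf(S) = min(S).
Sorted increasing:
-6, -12/5, -6/7, 0, 9/8, 10/7, 5
The extremum is -6.
For every x in S, x >= -6. And -6 is in S, so it is attained.
Therefore inf(S) = -6.

-6


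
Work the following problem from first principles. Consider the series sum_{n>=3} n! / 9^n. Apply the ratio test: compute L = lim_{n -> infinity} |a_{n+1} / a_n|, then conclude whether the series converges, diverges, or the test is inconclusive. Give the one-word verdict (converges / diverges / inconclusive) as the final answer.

Let a_n denote the general term. Form the ratio a_{n+1}/a_n and simplify:
a_{n+1}/a_n = n/9 + 1/9
Take the limit as n -> infinity: L = infinity.
Since L = infinity > 1 (or L = infinity), the ratio test implies the series diverges.

diverges


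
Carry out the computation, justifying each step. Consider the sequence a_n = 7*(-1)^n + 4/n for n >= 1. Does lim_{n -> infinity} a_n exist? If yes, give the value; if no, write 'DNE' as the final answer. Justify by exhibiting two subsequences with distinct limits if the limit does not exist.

Examine the behaviour of a_n along subsequences.
a_{2k} = 7 + 4/(2k) -> 7. a_{2k+1} = -7 + 4/(2k+1) -> -7.
Since these two subsequential limits are 7 and -7, distinct, the full sequence cannot converge (a convergent sequence has all subsequences tending to the same limit). So lim a_n does not exist.

DNE


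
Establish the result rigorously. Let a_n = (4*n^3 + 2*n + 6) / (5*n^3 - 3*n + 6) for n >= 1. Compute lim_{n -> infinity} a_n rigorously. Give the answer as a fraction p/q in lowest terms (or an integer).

Divide numerator and denominator by n^3, the highest power:
numerator / n^3 = 4 + 2/n^2 + 6/n^3
denominator / n^3 = 5 - 3/n^2 + 6/n^3
As n -> infinity, all terms of the form c/n^k (k >= 1) tend to 0.
So numerator / n^3 -> 4 and denominator / n^3 -> 5.
Therefore lim a_n = 4/5.

4/5


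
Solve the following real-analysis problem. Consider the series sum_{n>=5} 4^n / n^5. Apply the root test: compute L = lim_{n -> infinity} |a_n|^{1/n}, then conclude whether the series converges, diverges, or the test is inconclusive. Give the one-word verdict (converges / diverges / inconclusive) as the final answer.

Let a_n denote the general term. Form |a_n|^(1/n) and simplify:
|a_n|^(1/n) = 4/n^(5/n)
Take the limit as n -> infinity: L = 4.
Since L = 4 > 1, the root test implies divergence.

diverges


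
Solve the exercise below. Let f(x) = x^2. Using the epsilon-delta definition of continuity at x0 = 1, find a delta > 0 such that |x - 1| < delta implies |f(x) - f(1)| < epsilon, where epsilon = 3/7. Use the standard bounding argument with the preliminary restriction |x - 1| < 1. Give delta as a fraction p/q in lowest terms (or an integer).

Factor: |x^2 - (1)^2| = |x - 1| * |x + 1|.
Impose |x - 1| < 1 first. Then |x + 1| = |(x - 1) + 2*(1)| <= |x - 1| + 2*|1| < 1 + 2 = 3.
So |x^2 - (1)^2| < delta * 3.
We need delta * 3 <= 3/7, i.e. delta <= 3/7/3 = 1/7.
Since 1/7 < 1, this is tighter than 1; take delta = 1/7.
So delta = 1/7 works.

1/7


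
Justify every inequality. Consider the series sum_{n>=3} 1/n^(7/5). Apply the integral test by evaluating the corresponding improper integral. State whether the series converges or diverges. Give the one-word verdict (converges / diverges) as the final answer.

Let f(x) = x^(-7/5). Then f is positive, continuous, and decreasing on [3, infinity), so the integral test applies.
Compute the improper integral int_{3}^infinity f(x) dx:
  antiderivative F(x) = -5/(2*x^(2/5)).
  As x -> infinity, F(x) -> 0 (since p = 7/5 > 1).
  So int = F(infinity) - F(3) = 0 - (-5*3^(3/5)/6) = 5*3^(3/5)/6.
  Finite, so by the integral test, the series converges.

converges


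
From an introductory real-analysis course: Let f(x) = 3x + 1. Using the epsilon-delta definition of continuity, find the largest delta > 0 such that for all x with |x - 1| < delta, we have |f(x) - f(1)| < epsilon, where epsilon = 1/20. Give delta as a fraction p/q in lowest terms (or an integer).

We compute f(1) = 3*(1) + 1 = 4.
|f(x) - f(1)| = |3x + 1 - (4)| = |3(x - 1)| = 3|x - 1|.
We need 3|x - 1| < 1/20, i.e. |x - 1| < 1/20 / 3 = 1/60.
So any delta <= 1/60 works. Conversely, if delta > 1/60, then x = 1 + 1/60 satisfies |x - 1| = 1/60 < delta but |f(x) - f(1)| = 3 * 1/60 = 1/20, which is not < 1/20; so no larger delta works.
Hence the largest such delta is 1/60.

1/60


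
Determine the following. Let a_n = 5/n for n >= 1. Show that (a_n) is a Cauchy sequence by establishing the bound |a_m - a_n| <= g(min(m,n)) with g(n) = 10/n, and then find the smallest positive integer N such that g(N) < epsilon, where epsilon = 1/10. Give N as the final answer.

For any m, n >= 1, by the triangle inequality:
|a_m - a_n| = |5/m - 5/n| <= 5*1/m + 5*1/n <= 10/min(m,n).
So g(n) = 10/n bounds the Cauchy difference. Since g(n) -> 0, (a_n) is Cauchy.
Now solve g(N) < 1/10: 10/N < 1/10 <=> N > 10 / (1/10) = 100.
The smallest integer strictly greater than 100 is N = 101.
Check: g(101) = 10/101 = 10/101 < 1/10; g(100) = 1/10 >= 1/10. So N = 101.

101


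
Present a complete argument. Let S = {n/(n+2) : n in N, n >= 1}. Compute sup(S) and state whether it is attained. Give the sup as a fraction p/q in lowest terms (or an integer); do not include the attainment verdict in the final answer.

Analysis:
- Values: 1/3, 1/2, 3/5, 2/3, ... strictly increasing.
- Minimum is 1/3 (n=1); inf = 1/3 (attained).
- n/(n+2) = 1 - 2/(n+2) -> 1 from below as n -> infinity, and never equals 1.
- So sup = 1 (not attained).
Conclusion: sup(S) = 1, not attained in S.

1


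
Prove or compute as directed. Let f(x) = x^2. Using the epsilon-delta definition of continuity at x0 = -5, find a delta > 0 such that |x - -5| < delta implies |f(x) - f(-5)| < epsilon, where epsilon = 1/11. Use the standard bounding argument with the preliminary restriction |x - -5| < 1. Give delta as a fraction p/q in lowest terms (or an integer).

Factor: |x^2 - (-5)^2| = |x - -5| * |x + -5|.
Impose |x - -5| < 1 first. Then |x + -5| = |(x - -5) + 2*(-5)| <= |x - -5| + 2*|-5| < 1 + 10 = 11.
So |x^2 - (-5)^2| < delta * 11.
We need delta * 11 <= 1/11, i.e. delta <= 1/11/11 = 1/121.
Since 1/121 < 1, this is tighter than 1; take delta = 1/121.
So delta = 1/121 works.

1/121


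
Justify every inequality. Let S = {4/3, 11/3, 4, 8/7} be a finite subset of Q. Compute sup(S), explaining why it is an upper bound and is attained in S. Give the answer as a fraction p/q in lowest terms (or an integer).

S is finite, so sup(S) = max(S).
Sorted decreasing:
4, 11/3, 4/3, 8/7
The extremum is 4.
For every x in S, x <= 4. And 4 is in S, so it is attained.
Therefore sup(S) = 4.

4


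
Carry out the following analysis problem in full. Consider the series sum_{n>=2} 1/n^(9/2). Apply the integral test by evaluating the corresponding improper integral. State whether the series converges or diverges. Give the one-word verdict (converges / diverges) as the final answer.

Let f(x) = x^(-9/2). Then f is positive, continuous, and decreasing on [2, infinity), so the integral test applies.
Compute the improper integral int_{2}^infinity f(x) dx:
  antiderivative F(x) = -2/(7*x^(7/2)).
  As x -> infinity, F(x) -> 0 (since p = 9/2 > 1).
  So int = F(infinity) - F(2) = 0 - (-sqrt(2)/56) = sqrt(2)/56.
  Finite, so by the integral test, the series converges.

converges


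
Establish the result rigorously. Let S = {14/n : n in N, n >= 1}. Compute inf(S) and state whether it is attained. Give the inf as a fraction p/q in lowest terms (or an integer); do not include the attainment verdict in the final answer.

Analysis:
- Values: 14, 7, 14/3, 7/2, ... strictly decreasing.
- The maximum is 14 (n=1); sup = 14 (attained).
- The set is bounded below by 0; 14/n -> 0 so 0 is the greatest lower bound.
- 0 is not in the set, so inf = 0 is not attained.
Conclusion: inf(S) = 0, not attained in S.

0


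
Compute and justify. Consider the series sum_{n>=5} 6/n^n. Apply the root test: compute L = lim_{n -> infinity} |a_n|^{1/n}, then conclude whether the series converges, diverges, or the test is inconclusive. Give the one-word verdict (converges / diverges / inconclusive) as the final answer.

Let a_n denote the general term. Form |a_n|^(1/n) and simplify:
|a_n|^(1/n) = 6^(1/n)/n
Take the limit as n -> infinity: L = 0.
Since L = 0 < 1, the root test implies convergence.

converges


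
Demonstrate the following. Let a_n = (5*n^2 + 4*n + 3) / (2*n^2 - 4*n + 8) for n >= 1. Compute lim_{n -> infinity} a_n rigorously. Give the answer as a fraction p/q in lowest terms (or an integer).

Divide numerator and denominator by n^2, the highest power:
numerator / n^2 = 5 + 4/n + 3/n^2
denominator / n^2 = 2 - 4/n + 8/n^2
As n -> infinity, all terms of the form c/n^k (k >= 1) tend to 0.
So numerator / n^2 -> 5 and denominator / n^2 -> 2.
Therefore lim a_n = 5/2.

5/2


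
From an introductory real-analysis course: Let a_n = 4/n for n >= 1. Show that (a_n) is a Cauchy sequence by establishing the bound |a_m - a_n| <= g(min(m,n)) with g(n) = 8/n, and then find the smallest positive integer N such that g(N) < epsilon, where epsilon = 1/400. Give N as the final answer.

For any m, n >= 1, by the triangle inequality:
|a_m - a_n| = |4/m - 4/n| <= 4*1/m + 4*1/n <= 8/min(m,n).
So g(n) = 8/n bounds the Cauchy difference. Since g(n) -> 0, (a_n) is Cauchy.
Now solve g(N) < 1/400: 8/N < 1/400 <=> N > 8 / (1/400) = 3200.
The smallest integer strictly greater than 3200 is N = 3201.
Check: g(3201) = 8/3201 = 8/3201 < 1/400; g(3200) = 1/400 >= 1/400. So N = 3201.

3201


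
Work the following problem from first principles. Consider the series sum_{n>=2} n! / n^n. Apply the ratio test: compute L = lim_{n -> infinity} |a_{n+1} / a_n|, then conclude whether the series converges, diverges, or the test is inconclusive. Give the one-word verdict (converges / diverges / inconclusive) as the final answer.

Let a_n denote the general term. Form the ratio a_{n+1}/a_n and simplify:
a_{n+1}/a_n = (n/(n + 1))^n
Take the limit as n -> infinity: L = exp(-1).
Since L = exp(-1) < 1, the ratio test implies the series converges.

converges


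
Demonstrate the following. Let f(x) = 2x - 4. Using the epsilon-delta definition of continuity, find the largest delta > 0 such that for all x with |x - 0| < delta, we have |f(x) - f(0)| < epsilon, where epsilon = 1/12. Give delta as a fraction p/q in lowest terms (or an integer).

We compute f(0) = 2*(0) - 4 = -4.
|f(x) - f(0)| = |2x - 4 - (-4)| = |2(x - 0)| = 2|x - 0|.
We need 2|x - 0| < 1/12, i.e. |x - 0| < 1/12 / 2 = 1/24.
So any delta <= 1/24 works. Conversely, if delta > 1/24, then x = 0 + 1/24 satisfies |x - 0| = 1/24 < delta but |f(x) - f(0)| = 2 * 1/24 = 1/12, which is not < 1/12; so no larger delta works.
Hence the largest such delta is 1/24.

1/24


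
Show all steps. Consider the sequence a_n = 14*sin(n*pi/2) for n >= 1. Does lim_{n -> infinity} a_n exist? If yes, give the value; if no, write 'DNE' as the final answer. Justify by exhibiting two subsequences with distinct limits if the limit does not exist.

Examine the behaviour of a_n along subsequences.
a_{4k+1} = 14*sin(pi/2 + 2k*pi) = 14 -> 14. a_{4k+3} = 14*sin(3pi/2 + 2k*pi) = -14 -> -14.
Since these two subsequential limits are 14 and -14, distinct, the full sequence cannot converge (a convergent sequence has all subsequences tending to the same limit). So lim a_n does not exist.

DNE


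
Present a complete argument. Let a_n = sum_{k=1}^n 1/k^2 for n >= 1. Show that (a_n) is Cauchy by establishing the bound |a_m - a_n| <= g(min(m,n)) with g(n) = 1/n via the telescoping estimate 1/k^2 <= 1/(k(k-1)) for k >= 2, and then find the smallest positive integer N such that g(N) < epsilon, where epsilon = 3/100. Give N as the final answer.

For m > n >= 1: |a_m - a_n| = sum_{k=n+1}^m 1/k^2.
Use 1/k^2 <= 1/(k(k-1)) = 1/(k-1) - 1/k for k >= 2:
sum_{k=n+1}^m 1/k^2 <= sum_{k=n+1}^m (1/(k-1) - 1/k) = 1/n - 1/m <= 1/n.
By symmetry the same bound holds with n,m swapped, so |a_m - a_n| <= 1/min(m,n) = g(min(m,n)). Since g(n) -> 0, (a_n) is Cauchy.
Now solve g(N) < 3/100: 1/N < 3/100 <=> N > 1/(3/100) = 100/3.
The smallest integer strictly greater than 100/3 is N = 34.
Check: g(34) = 1/34 < 3/100; g(33) = 1/33 >= 3/100. So N = 34.

34


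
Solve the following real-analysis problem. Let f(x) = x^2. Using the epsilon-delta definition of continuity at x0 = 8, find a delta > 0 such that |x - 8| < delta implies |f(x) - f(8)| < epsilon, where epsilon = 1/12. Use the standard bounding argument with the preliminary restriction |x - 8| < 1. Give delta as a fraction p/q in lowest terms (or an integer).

Factor: |x^2 - (8)^2| = |x - 8| * |x + 8|.
Impose |x - 8| < 1 first. Then |x + 8| = |(x - 8) + 2*(8)| <= |x - 8| + 2*|8| < 1 + 16 = 17.
So |x^2 - (8)^2| < delta * 17.
We need delta * 17 <= 1/12, i.e. delta <= 1/12/17 = 1/204.
Since 1/204 < 1, this is tighter than 1; take delta = 1/204.
So delta = 1/204 works.

1/204


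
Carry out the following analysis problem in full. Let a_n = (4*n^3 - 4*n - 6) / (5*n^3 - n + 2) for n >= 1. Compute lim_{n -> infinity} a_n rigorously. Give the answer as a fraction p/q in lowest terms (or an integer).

Divide numerator and denominator by n^3, the highest power:
numerator / n^3 = 4 - 4/n^2 - 6/n^3
denominator / n^3 = 5 - 1/n^2 + 2/n^3
As n -> infinity, all terms of the form c/n^k (k >= 1) tend to 0.
So numerator / n^3 -> 4 and denominator / n^3 -> 5.
Therefore lim a_n = 4/5.

4/5


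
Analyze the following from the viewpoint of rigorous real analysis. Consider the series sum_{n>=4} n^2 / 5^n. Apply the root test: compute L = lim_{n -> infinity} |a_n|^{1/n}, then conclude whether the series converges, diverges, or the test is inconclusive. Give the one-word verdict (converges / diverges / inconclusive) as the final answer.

Let a_n denote the general term. Form |a_n|^(1/n) and simplify:
|a_n|^(1/n) = n^(2/n)/5
Take the limit as n -> infinity: L = 1/5.
Since L = 1/5 < 1, the root test implies convergence.

converges


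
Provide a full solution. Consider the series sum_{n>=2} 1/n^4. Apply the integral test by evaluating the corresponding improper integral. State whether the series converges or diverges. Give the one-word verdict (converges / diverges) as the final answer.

Let f(x) = x^(-4). Then f is positive, continuous, and decreasing on [2, infinity), so the integral test applies.
Compute the improper integral int_{2}^infinity f(x) dx:
  antiderivative F(x) = -1/(3*x^3).
  As x -> infinity, F(x) -> 0 (since p = 4 > 1).
  So int = F(infinity) - F(2) = 0 - (-1/24) = 1/24.
  Finite, so by the integral test, the series converges.

converges


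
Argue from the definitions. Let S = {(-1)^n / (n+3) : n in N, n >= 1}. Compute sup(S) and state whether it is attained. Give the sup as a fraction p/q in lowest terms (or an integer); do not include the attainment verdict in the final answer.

Analysis:
- Values: -1/4, 1/5, -1/6, 1/7, -1/8, ...
- Positive terms (even n): 1/(2+3), 1/(4+3), ... decreasing -> max = 1/5 (n=2).
- Negative terms (odd n): -1/(1+3), -1/(3+3), ... increasing -> min = -1/4 (n=1).
- So sup = 1/5 (attained at n=2); inf = -1/4 (attained at n=1).
Conclusion: sup(S) = 1/5, attained in S.

1/5


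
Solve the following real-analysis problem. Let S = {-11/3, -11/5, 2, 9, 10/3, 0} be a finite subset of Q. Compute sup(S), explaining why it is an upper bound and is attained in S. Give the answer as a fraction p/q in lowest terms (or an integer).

S is finite, so sup(S) = max(S).
Sorted decreasing:
9, 10/3, 2, 0, -11/5, -11/3
The extremum is 9.
For every x in S, x <= 9. And 9 is in S, so it is attained.
Therefore sup(S) = 9.

9


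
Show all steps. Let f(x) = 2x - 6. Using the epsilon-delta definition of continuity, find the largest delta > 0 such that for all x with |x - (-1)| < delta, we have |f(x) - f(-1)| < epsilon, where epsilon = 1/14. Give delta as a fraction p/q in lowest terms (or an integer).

We compute f(-1) = 2*(-1) - 6 = -8.
|f(x) - f(-1)| = |2x - 6 - (-8)| = |2(x - (-1))| = 2|x - (-1)|.
We need 2|x - (-1)| < 1/14, i.e. |x - (-1)| < 1/14 / 2 = 1/28.
So any delta <= 1/28 works. Conversely, if delta > 1/28, then x = -1 + 1/28 satisfies |x - (-1)| = 1/28 < delta but |f(x) - f(-1)| = 2 * 1/28 = 1/14, which is not < 1/14; so no larger delta works.
Hence the largest such delta is 1/28.

1/28


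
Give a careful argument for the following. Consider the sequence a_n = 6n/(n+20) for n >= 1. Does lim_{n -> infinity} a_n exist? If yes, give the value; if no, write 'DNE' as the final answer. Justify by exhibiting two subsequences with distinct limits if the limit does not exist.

Examine the behaviour of a_n along subsequences.
Even-n subsequence a_{2k} = 6(2k)/(2k+20) -> 6. Odd-n subsequence a_{2k+1} = 6(2k+1)/(2k+21) -> 6. Both tend to 6, which suggests the limit is 6; verify directly.
|a_n - 6| = |6n - 6(n+20)| / (n+20) = 120/(n+20) < 120/n for every n >= 1.
Given epsilon > 0, choose a positive integer N > 120/epsilon. Then for all n >= N, |a_n - 6| < 120/n <= 120/N < epsilon.
So by the definition of the limit, lim a_n exists and equals 6.

6


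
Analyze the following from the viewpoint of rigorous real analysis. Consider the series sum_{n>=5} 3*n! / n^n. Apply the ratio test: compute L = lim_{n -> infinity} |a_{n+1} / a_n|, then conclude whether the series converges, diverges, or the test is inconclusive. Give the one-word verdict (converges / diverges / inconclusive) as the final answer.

Let a_n denote the general term. Form the ratio a_{n+1}/a_n and simplify:
a_{n+1}/a_n = (n/(n + 1))^n
Take the limit as n -> infinity: L = exp(-1).
Since L = exp(-1) < 1, the ratio test implies the series converges.

converges


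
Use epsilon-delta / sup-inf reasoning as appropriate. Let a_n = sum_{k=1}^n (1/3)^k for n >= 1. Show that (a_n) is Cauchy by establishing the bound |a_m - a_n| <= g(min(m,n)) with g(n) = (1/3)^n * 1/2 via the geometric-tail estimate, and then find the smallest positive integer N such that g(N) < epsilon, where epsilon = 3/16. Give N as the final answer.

For m > n >= 1: |a_m - a_n| = sum_{k=n+1}^m (1/3)^k < sum_{k=n+1}^infinity (1/3)^k = (1/3)^(n+1) / (1 - 1/3) = (1/3)^n * (1/3) * (3/2) = (1/3)^n * 1/2.
So g(n) = (1/3)^n / 2. Since g(n) -> 0, (a_n) is Cauchy.
Now solve g(N) < 3/16: (1/3)^N / 2 < 3/16 <=> 3^N > 1 / (2 * 3/16) = 8/3.
Check powers of 3: 3^0 = 1 <= 8/3, 3^1 = 3 > 8/3.
So the smallest such N is 1. Check: g(1) = 1/(2 * 3) = 1/6 < 3/16.

1


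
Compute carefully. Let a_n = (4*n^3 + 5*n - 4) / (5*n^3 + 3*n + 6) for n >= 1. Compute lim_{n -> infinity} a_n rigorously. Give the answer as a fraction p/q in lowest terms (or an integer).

Divide numerator and denominator by n^3, the highest power:
numerator / n^3 = 4 + 5/n^2 - 4/n^3
denominator / n^3 = 5 + 3/n^2 + 6/n^3
As n -> infinity, all terms of the form c/n^k (k >= 1) tend to 0.
So numerator / n^3 -> 4 and denominator / n^3 -> 5.
Therefore lim a_n = 4/5.

4/5


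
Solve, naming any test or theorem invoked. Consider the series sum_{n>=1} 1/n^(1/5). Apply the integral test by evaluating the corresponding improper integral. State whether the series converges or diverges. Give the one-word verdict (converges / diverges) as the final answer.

Let f(x) = x^(-1/5). Then f is positive, continuous, and decreasing on [1, infinity), so the integral test applies.
Compute the improper integral int_{1}^infinity f(x) dx:
  antiderivative F(x) = 5*x^(4/5)/4.
  As x -> infinity, F(x) -> infinity (since p = 1/5 < 1).
  So the integral diverges. By the integral test, the series diverges.

diverges


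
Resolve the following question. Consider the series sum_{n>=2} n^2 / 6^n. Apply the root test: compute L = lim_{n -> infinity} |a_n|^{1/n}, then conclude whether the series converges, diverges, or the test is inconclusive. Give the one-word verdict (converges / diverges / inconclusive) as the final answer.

Let a_n denote the general term. Form |a_n|^(1/n) and simplify:
|a_n|^(1/n) = n^(2/n)/6
Take the limit as n -> infinity: L = 1/6.
Since L = 1/6 < 1, the root test implies convergence.

converges


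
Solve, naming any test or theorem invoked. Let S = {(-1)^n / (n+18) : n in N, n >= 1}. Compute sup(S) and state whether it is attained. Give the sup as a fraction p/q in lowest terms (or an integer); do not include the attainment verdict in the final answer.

Analysis:
- Values: -1/19, 1/20, -1/21, 1/22, -1/23, ...
- Positive terms (even n): 1/(2+18), 1/(4+18), ... decreasing -> max = 1/20 (n=2).
- Negative terms (odd n): -1/(1+18), -1/(3+18), ... increasing -> min = -1/19 (n=1).
- So sup = 1/20 (attained at n=2); inf = -1/19 (attained at n=1).
Conclusion: sup(S) = 1/20, attained in S.

1/20


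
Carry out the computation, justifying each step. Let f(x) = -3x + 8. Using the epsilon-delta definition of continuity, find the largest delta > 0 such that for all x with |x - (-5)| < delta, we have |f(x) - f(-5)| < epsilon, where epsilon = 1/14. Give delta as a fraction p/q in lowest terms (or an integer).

We compute f(-5) = -3*(-5) + 8 = 23.
|f(x) - f(-5)| = |-3x + 8 - (23)| = |-3(x - (-5))| = 3|x - (-5)|.
We need 3|x - (-5)| < 1/14, i.e. |x - (-5)| < 1/14 / 3 = 1/42.
So any delta <= 1/42 works. Conversely, if delta > 1/42, then x = -5 + 1/42 satisfies |x - (-5)| = 1/42 < delta but |f(x) - f(-5)| = 3 * 1/42 = 1/14, which is not < 1/14; so no larger delta works.
Hence the largest such delta is 1/42.

1/42


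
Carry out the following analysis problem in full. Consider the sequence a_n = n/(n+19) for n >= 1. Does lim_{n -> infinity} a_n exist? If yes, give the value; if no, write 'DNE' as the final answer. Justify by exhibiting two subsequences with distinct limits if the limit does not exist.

Examine the behaviour of a_n along subsequences.
Even-n subsequence a_{2k} = (2k)/(2k+19) -> 1. Odd-n subsequence a_{2k+1} = (2k+1)/(2k+20) -> 1. Both tend to 1, which suggests the limit is 1; verify directly.
|a_n - 1| = |n - (n+19)| / (n+19) = 19/(n+19) < 19/n for every n >= 1.
Given epsilon > 0, choose a positive integer N > 19/epsilon. Then for all n >= N, |a_n - 1| < 19/n <= 19/N < epsilon.
So by the definition of the limit, lim a_n exists and equals 1.

1


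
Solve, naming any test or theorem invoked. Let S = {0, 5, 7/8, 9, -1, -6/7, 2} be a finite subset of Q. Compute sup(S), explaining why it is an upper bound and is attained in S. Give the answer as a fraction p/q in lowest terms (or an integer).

S is finite, so sup(S) = max(S).
Sorted decreasing:
9, 5, 2, 7/8, 0, -6/7, -1
The extremum is 9.
For every x in S, x <= 9. And 9 is in S, so it is attained.
Therefore sup(S) = 9.

9


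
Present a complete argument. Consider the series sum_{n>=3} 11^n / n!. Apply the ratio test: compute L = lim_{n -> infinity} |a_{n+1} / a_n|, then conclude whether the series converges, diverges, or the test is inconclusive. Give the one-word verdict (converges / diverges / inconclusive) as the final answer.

Let a_n denote the general term. Form the ratio a_{n+1}/a_n and simplify:
a_{n+1}/a_n = 11/(n + 1)
Take the limit as n -> infinity: L = 0.
Since L = 0 < 1, the ratio test implies the series converges.

converges


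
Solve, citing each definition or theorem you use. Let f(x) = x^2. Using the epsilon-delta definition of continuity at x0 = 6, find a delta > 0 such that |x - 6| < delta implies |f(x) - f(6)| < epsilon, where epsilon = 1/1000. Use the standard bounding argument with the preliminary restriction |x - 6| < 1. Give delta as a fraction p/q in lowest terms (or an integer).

Factor: |x^2 - (6)^2| = |x - 6| * |x + 6|.
Impose |x - 6| < 1 first. Then |x + 6| = |(x - 6) + 2*(6)| <= |x - 6| + 2*|6| < 1 + 12 = 13.
So |x^2 - (6)^2| < delta * 13.
We need delta * 13 <= 1/1000, i.e. delta <= 1/1000/13 = 1/13000.
Since 1/13000 < 1, this is tighter than 1; take delta = 1/13000.
So delta = 1/13000 works.

1/13000


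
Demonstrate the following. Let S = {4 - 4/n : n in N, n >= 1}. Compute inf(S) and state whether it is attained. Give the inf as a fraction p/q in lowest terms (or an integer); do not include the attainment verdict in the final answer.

Analysis:
- Values: 0, 2, 8/3, 3, ... strictly increasing.
- Minimum is 0 (n=1); inf = 0 (attained).
- 4 - 4/n -> 4 from below; sup = 4, not attained.
Conclusion: inf(S) = 0, attained in S.

0


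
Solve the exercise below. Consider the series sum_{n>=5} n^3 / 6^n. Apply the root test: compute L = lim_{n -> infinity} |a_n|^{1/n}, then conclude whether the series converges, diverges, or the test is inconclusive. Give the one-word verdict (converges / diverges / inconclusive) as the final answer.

Let a_n denote the general term. Form |a_n|^(1/n) and simplify:
|a_n|^(1/n) = n^(3/n)/6
Take the limit as n -> infinity: L = 1/6.
Since L = 1/6 < 1, the root test implies convergence.

converges


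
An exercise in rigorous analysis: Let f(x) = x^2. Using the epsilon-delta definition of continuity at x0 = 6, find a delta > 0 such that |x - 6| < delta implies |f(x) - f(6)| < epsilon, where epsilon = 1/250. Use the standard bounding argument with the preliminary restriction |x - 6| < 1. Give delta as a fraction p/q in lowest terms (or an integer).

Factor: |x^2 - (6)^2| = |x - 6| * |x + 6|.
Impose |x - 6| < 1 first. Then |x + 6| = |(x - 6) + 2*(6)| <= |x - 6| + 2*|6| < 1 + 12 = 13.
So |x^2 - (6)^2| < delta * 13.
We need delta * 13 <= 1/250, i.e. delta <= 1/250/13 = 1/3250.
Since 1/3250 < 1, this is tighter than 1; take delta = 1/3250.
So delta = 1/3250 works.

1/3250


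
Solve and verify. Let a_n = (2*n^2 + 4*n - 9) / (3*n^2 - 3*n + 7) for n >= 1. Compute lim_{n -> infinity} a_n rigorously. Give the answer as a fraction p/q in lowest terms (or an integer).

Divide numerator and denominator by n^2, the highest power:
numerator / n^2 = 2 + 4/n - 9/n^2
denominator / n^2 = 3 - 3/n + 7/n^2
As n -> infinity, all terms of the form c/n^k (k >= 1) tend to 0.
So numerator / n^2 -> 2 and denominator / n^2 -> 3.
Therefore lim a_n = 2/3.

2/3


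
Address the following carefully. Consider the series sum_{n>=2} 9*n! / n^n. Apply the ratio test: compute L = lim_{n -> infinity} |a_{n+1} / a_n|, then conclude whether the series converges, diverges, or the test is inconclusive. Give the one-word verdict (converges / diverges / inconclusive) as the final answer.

Let a_n denote the general term. Form the ratio a_{n+1}/a_n and simplify:
a_{n+1}/a_n = (n/(n + 1))^n
Take the limit as n -> infinity: L = exp(-1).
Since L = exp(-1) < 1, the ratio test implies the series converges.

converges


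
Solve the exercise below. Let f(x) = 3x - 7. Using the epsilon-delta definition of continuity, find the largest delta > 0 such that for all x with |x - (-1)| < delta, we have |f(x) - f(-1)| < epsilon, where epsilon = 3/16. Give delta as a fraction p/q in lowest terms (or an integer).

We compute f(-1) = 3*(-1) - 7 = -10.
|f(x) - f(-1)| = |3x - 7 - (-10)| = |3(x - (-1))| = 3|x - (-1)|.
We need 3|x - (-1)| < 3/16, i.e. |x - (-1)| < 3/16 / 3 = 1/16.
So any delta <= 1/16 works. Conversely, if delta > 1/16, then x = -1 + 1/16 satisfies |x - (-1)| = 1/16 < delta but |f(x) - f(-1)| = 3 * 1/16 = 3/16, which is not < 3/16; so no larger delta works.
Hence the largest such delta is 1/16.

1/16


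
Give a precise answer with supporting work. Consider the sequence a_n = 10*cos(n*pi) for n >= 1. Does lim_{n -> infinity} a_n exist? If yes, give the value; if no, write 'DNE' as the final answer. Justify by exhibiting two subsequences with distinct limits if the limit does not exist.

Examine the behaviour of a_n along subsequences.
cos(n*pi) = (-1)^n, so a_n = 10*(-1)^n. a_{2k} = 10 -> 10. a_{2k+1} = -10 -> -10.
Since these two subsequential limits are 10 and -10, distinct, the full sequence cannot converge (a convergent sequence has all subsequences tending to the same limit). So lim a_n does not exist.

DNE
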